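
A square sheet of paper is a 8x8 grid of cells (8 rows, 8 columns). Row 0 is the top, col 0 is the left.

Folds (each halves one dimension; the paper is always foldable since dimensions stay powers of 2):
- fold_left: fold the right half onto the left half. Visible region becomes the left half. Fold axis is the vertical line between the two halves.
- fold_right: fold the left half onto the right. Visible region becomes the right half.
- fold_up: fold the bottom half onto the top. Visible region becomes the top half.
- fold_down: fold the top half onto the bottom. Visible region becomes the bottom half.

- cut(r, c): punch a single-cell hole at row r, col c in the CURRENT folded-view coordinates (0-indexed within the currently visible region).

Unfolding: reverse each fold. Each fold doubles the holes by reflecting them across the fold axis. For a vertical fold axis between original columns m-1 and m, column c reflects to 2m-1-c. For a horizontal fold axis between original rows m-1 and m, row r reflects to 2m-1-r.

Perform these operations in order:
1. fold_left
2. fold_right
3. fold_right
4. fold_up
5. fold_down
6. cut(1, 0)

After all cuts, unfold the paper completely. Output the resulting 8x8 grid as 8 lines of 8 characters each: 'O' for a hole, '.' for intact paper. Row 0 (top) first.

Op 1 fold_left: fold axis v@4; visible region now rows[0,8) x cols[0,4) = 8x4
Op 2 fold_right: fold axis v@2; visible region now rows[0,8) x cols[2,4) = 8x2
Op 3 fold_right: fold axis v@3; visible region now rows[0,8) x cols[3,4) = 8x1
Op 4 fold_up: fold axis h@4; visible region now rows[0,4) x cols[3,4) = 4x1
Op 5 fold_down: fold axis h@2; visible region now rows[2,4) x cols[3,4) = 2x1
Op 6 cut(1, 0): punch at orig (3,3); cuts so far [(3, 3)]; region rows[2,4) x cols[3,4) = 2x1
Unfold 1 (reflect across h@2): 2 holes -> [(0, 3), (3, 3)]
Unfold 2 (reflect across h@4): 4 holes -> [(0, 3), (3, 3), (4, 3), (7, 3)]
Unfold 3 (reflect across v@3): 8 holes -> [(0, 2), (0, 3), (3, 2), (3, 3), (4, 2), (4, 3), (7, 2), (7, 3)]
Unfold 4 (reflect across v@2): 16 holes -> [(0, 0), (0, 1), (0, 2), (0, 3), (3, 0), (3, 1), (3, 2), (3, 3), (4, 0), (4, 1), (4, 2), (4, 3), (7, 0), (7, 1), (7, 2), (7, 3)]
Unfold 5 (reflect across v@4): 32 holes -> [(0, 0), (0, 1), (0, 2), (0, 3), (0, 4), (0, 5), (0, 6), (0, 7), (3, 0), (3, 1), (3, 2), (3, 3), (3, 4), (3, 5), (3, 6), (3, 7), (4, 0), (4, 1), (4, 2), (4, 3), (4, 4), (4, 5), (4, 6), (4, 7), (7, 0), (7, 1), (7, 2), (7, 3), (7, 4), (7, 5), (7, 6), (7, 7)]

Answer: OOOOOOOO
........
........
OOOOOOOO
OOOOOOOO
........
........
OOOOOOOO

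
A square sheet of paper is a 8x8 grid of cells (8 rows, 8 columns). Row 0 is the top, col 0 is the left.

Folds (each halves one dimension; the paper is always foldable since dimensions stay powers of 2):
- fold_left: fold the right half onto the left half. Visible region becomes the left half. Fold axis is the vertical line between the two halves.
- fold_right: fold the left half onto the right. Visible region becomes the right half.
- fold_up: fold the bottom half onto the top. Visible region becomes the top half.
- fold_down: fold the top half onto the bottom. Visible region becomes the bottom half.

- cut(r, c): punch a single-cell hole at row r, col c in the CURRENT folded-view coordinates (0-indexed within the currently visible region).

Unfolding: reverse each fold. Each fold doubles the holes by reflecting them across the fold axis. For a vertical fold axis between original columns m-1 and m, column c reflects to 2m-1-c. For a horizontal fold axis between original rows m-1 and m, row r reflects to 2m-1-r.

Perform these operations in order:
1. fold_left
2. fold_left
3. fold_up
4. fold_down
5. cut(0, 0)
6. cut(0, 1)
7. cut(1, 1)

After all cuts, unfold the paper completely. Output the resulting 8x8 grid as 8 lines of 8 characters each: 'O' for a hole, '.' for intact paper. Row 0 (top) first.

Answer: .OO..OO.
OOOOOOOO
OOOOOOOO
.OO..OO.
.OO..OO.
OOOOOOOO
OOOOOOOO
.OO..OO.

Derivation:
Op 1 fold_left: fold axis v@4; visible region now rows[0,8) x cols[0,4) = 8x4
Op 2 fold_left: fold axis v@2; visible region now rows[0,8) x cols[0,2) = 8x2
Op 3 fold_up: fold axis h@4; visible region now rows[0,4) x cols[0,2) = 4x2
Op 4 fold_down: fold axis h@2; visible region now rows[2,4) x cols[0,2) = 2x2
Op 5 cut(0, 0): punch at orig (2,0); cuts so far [(2, 0)]; region rows[2,4) x cols[0,2) = 2x2
Op 6 cut(0, 1): punch at orig (2,1); cuts so far [(2, 0), (2, 1)]; region rows[2,4) x cols[0,2) = 2x2
Op 7 cut(1, 1): punch at orig (3,1); cuts so far [(2, 0), (2, 1), (3, 1)]; region rows[2,4) x cols[0,2) = 2x2
Unfold 1 (reflect across h@2): 6 holes -> [(0, 1), (1, 0), (1, 1), (2, 0), (2, 1), (3, 1)]
Unfold 2 (reflect across h@4): 12 holes -> [(0, 1), (1, 0), (1, 1), (2, 0), (2, 1), (3, 1), (4, 1), (5, 0), (5, 1), (6, 0), (6, 1), (7, 1)]
Unfold 3 (reflect across v@2): 24 holes -> [(0, 1), (0, 2), (1, 0), (1, 1), (1, 2), (1, 3), (2, 0), (2, 1), (2, 2), (2, 3), (3, 1), (3, 2), (4, 1), (4, 2), (5, 0), (5, 1), (5, 2), (5, 3), (6, 0), (6, 1), (6, 2), (6, 3), (7, 1), (7, 2)]
Unfold 4 (reflect across v@4): 48 holes -> [(0, 1), (0, 2), (0, 5), (0, 6), (1, 0), (1, 1), (1, 2), (1, 3), (1, 4), (1, 5), (1, 6), (1, 7), (2, 0), (2, 1), (2, 2), (2, 3), (2, 4), (2, 5), (2, 6), (2, 7), (3, 1), (3, 2), (3, 5), (3, 6), (4, 1), (4, 2), (4, 5), (4, 6), (5, 0), (5, 1), (5, 2), (5, 3), (5, 4), (5, 5), (5, 6), (5, 7), (6, 0), (6, 1), (6, 2), (6, 3), (6, 4), (6, 5), (6, 6), (6, 7), (7, 1), (7, 2), (7, 5), (7, 6)]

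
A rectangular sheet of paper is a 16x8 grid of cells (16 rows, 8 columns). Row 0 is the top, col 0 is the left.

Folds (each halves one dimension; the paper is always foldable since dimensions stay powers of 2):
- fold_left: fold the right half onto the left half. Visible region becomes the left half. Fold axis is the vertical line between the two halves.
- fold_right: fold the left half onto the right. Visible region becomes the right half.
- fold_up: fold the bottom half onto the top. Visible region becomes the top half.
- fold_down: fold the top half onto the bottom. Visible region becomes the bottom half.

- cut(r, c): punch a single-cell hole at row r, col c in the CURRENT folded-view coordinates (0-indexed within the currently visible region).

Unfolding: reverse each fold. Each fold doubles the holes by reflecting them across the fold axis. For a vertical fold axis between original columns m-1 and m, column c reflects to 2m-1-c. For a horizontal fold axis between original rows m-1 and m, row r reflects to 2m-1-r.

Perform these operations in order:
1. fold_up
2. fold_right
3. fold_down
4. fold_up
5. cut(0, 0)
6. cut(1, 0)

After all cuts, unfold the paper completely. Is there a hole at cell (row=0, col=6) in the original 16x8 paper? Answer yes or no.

Op 1 fold_up: fold axis h@8; visible region now rows[0,8) x cols[0,8) = 8x8
Op 2 fold_right: fold axis v@4; visible region now rows[0,8) x cols[4,8) = 8x4
Op 3 fold_down: fold axis h@4; visible region now rows[4,8) x cols[4,8) = 4x4
Op 4 fold_up: fold axis h@6; visible region now rows[4,6) x cols[4,8) = 2x4
Op 5 cut(0, 0): punch at orig (4,4); cuts so far [(4, 4)]; region rows[4,6) x cols[4,8) = 2x4
Op 6 cut(1, 0): punch at orig (5,4); cuts so far [(4, 4), (5, 4)]; region rows[4,6) x cols[4,8) = 2x4
Unfold 1 (reflect across h@6): 4 holes -> [(4, 4), (5, 4), (6, 4), (7, 4)]
Unfold 2 (reflect across h@4): 8 holes -> [(0, 4), (1, 4), (2, 4), (3, 4), (4, 4), (5, 4), (6, 4), (7, 4)]
Unfold 3 (reflect across v@4): 16 holes -> [(0, 3), (0, 4), (1, 3), (1, 4), (2, 3), (2, 4), (3, 3), (3, 4), (4, 3), (4, 4), (5, 3), (5, 4), (6, 3), (6, 4), (7, 3), (7, 4)]
Unfold 4 (reflect across h@8): 32 holes -> [(0, 3), (0, 4), (1, 3), (1, 4), (2, 3), (2, 4), (3, 3), (3, 4), (4, 3), (4, 4), (5, 3), (5, 4), (6, 3), (6, 4), (7, 3), (7, 4), (8, 3), (8, 4), (9, 3), (9, 4), (10, 3), (10, 4), (11, 3), (11, 4), (12, 3), (12, 4), (13, 3), (13, 4), (14, 3), (14, 4), (15, 3), (15, 4)]
Holes: [(0, 3), (0, 4), (1, 3), (1, 4), (2, 3), (2, 4), (3, 3), (3, 4), (4, 3), (4, 4), (5, 3), (5, 4), (6, 3), (6, 4), (7, 3), (7, 4), (8, 3), (8, 4), (9, 3), (9, 4), (10, 3), (10, 4), (11, 3), (11, 4), (12, 3), (12, 4), (13, 3), (13, 4), (14, 3), (14, 4), (15, 3), (15, 4)]

Answer: no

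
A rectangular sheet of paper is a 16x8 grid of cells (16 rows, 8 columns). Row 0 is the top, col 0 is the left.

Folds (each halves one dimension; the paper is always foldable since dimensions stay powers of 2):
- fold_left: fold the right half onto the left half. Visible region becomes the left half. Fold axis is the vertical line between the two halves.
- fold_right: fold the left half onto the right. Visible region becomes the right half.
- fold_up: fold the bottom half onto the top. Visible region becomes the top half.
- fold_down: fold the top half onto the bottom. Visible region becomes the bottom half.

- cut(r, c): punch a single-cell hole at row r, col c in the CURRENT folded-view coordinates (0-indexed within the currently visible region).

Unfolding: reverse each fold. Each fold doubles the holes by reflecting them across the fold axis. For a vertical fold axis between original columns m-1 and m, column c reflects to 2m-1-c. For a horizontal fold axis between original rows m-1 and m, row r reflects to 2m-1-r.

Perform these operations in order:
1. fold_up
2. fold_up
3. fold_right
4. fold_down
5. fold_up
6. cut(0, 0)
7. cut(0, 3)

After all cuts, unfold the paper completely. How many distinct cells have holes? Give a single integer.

Answer: 64

Derivation:
Op 1 fold_up: fold axis h@8; visible region now rows[0,8) x cols[0,8) = 8x8
Op 2 fold_up: fold axis h@4; visible region now rows[0,4) x cols[0,8) = 4x8
Op 3 fold_right: fold axis v@4; visible region now rows[0,4) x cols[4,8) = 4x4
Op 4 fold_down: fold axis h@2; visible region now rows[2,4) x cols[4,8) = 2x4
Op 5 fold_up: fold axis h@3; visible region now rows[2,3) x cols[4,8) = 1x4
Op 6 cut(0, 0): punch at orig (2,4); cuts so far [(2, 4)]; region rows[2,3) x cols[4,8) = 1x4
Op 7 cut(0, 3): punch at orig (2,7); cuts so far [(2, 4), (2, 7)]; region rows[2,3) x cols[4,8) = 1x4
Unfold 1 (reflect across h@3): 4 holes -> [(2, 4), (2, 7), (3, 4), (3, 7)]
Unfold 2 (reflect across h@2): 8 holes -> [(0, 4), (0, 7), (1, 4), (1, 7), (2, 4), (2, 7), (3, 4), (3, 7)]
Unfold 3 (reflect across v@4): 16 holes -> [(0, 0), (0, 3), (0, 4), (0, 7), (1, 0), (1, 3), (1, 4), (1, 7), (2, 0), (2, 3), (2, 4), (2, 7), (3, 0), (3, 3), (3, 4), (3, 7)]
Unfold 4 (reflect across h@4): 32 holes -> [(0, 0), (0, 3), (0, 4), (0, 7), (1, 0), (1, 3), (1, 4), (1, 7), (2, 0), (2, 3), (2, 4), (2, 7), (3, 0), (3, 3), (3, 4), (3, 7), (4, 0), (4, 3), (4, 4), (4, 7), (5, 0), (5, 3), (5, 4), (5, 7), (6, 0), (6, 3), (6, 4), (6, 7), (7, 0), (7, 3), (7, 4), (7, 7)]
Unfold 5 (reflect across h@8): 64 holes -> [(0, 0), (0, 3), (0, 4), (0, 7), (1, 0), (1, 3), (1, 4), (1, 7), (2, 0), (2, 3), (2, 4), (2, 7), (3, 0), (3, 3), (3, 4), (3, 7), (4, 0), (4, 3), (4, 4), (4, 7), (5, 0), (5, 3), (5, 4), (5, 7), (6, 0), (6, 3), (6, 4), (6, 7), (7, 0), (7, 3), (7, 4), (7, 7), (8, 0), (8, 3), (8, 4), (8, 7), (9, 0), (9, 3), (9, 4), (9, 7), (10, 0), (10, 3), (10, 4), (10, 7), (11, 0), (11, 3), (11, 4), (11, 7), (12, 0), (12, 3), (12, 4), (12, 7), (13, 0), (13, 3), (13, 4), (13, 7), (14, 0), (14, 3), (14, 4), (14, 7), (15, 0), (15, 3), (15, 4), (15, 7)]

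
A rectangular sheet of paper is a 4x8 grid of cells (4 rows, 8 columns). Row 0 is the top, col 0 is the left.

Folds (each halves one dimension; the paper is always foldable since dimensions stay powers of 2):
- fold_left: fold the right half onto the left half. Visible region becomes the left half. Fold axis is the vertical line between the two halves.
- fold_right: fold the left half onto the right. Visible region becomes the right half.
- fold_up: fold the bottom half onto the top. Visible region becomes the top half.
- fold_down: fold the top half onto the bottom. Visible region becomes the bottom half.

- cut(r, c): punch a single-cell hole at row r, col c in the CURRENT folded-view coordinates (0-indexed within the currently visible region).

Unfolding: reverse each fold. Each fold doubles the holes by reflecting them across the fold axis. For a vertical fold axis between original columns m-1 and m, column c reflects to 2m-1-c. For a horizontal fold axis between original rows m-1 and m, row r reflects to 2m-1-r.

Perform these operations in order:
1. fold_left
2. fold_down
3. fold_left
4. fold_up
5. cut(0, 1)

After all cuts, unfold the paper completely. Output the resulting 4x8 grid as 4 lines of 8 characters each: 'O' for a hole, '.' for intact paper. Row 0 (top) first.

Op 1 fold_left: fold axis v@4; visible region now rows[0,4) x cols[0,4) = 4x4
Op 2 fold_down: fold axis h@2; visible region now rows[2,4) x cols[0,4) = 2x4
Op 3 fold_left: fold axis v@2; visible region now rows[2,4) x cols[0,2) = 2x2
Op 4 fold_up: fold axis h@3; visible region now rows[2,3) x cols[0,2) = 1x2
Op 5 cut(0, 1): punch at orig (2,1); cuts so far [(2, 1)]; region rows[2,3) x cols[0,2) = 1x2
Unfold 1 (reflect across h@3): 2 holes -> [(2, 1), (3, 1)]
Unfold 2 (reflect across v@2): 4 holes -> [(2, 1), (2, 2), (3, 1), (3, 2)]
Unfold 3 (reflect across h@2): 8 holes -> [(0, 1), (0, 2), (1, 1), (1, 2), (2, 1), (2, 2), (3, 1), (3, 2)]
Unfold 4 (reflect across v@4): 16 holes -> [(0, 1), (0, 2), (0, 5), (0, 6), (1, 1), (1, 2), (1, 5), (1, 6), (2, 1), (2, 2), (2, 5), (2, 6), (3, 1), (3, 2), (3, 5), (3, 6)]

Answer: .OO..OO.
.OO..OO.
.OO..OO.
.OO..OO.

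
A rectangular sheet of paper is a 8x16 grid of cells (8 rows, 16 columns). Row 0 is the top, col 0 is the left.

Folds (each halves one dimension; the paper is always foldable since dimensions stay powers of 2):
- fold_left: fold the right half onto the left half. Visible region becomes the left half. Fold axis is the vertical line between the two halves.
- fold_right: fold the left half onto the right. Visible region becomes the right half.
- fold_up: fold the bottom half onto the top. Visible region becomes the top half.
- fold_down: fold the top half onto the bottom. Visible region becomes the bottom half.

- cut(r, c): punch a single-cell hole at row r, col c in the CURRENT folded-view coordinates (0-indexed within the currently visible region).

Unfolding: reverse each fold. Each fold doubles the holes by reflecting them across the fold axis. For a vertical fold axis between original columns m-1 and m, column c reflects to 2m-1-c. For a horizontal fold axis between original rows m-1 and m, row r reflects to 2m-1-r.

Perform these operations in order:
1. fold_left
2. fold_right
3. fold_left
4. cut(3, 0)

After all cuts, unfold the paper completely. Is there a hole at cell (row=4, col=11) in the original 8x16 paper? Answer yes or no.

Answer: no

Derivation:
Op 1 fold_left: fold axis v@8; visible region now rows[0,8) x cols[0,8) = 8x8
Op 2 fold_right: fold axis v@4; visible region now rows[0,8) x cols[4,8) = 8x4
Op 3 fold_left: fold axis v@6; visible region now rows[0,8) x cols[4,6) = 8x2
Op 4 cut(3, 0): punch at orig (3,4); cuts so far [(3, 4)]; region rows[0,8) x cols[4,6) = 8x2
Unfold 1 (reflect across v@6): 2 holes -> [(3, 4), (3, 7)]
Unfold 2 (reflect across v@4): 4 holes -> [(3, 0), (3, 3), (3, 4), (3, 7)]
Unfold 3 (reflect across v@8): 8 holes -> [(3, 0), (3, 3), (3, 4), (3, 7), (3, 8), (3, 11), (3, 12), (3, 15)]
Holes: [(3, 0), (3, 3), (3, 4), (3, 7), (3, 8), (3, 11), (3, 12), (3, 15)]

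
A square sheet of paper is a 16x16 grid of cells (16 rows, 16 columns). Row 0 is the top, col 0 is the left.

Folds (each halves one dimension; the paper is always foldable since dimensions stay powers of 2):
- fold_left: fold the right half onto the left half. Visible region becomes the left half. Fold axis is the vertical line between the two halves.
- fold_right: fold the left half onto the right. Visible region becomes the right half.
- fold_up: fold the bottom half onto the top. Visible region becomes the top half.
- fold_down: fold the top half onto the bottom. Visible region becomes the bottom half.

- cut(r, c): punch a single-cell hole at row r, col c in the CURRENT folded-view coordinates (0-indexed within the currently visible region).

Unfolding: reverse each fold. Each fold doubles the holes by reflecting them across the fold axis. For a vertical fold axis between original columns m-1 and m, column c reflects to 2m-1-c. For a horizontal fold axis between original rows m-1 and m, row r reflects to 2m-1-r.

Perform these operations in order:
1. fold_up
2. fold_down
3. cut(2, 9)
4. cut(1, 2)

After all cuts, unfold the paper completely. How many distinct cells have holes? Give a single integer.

Answer: 8

Derivation:
Op 1 fold_up: fold axis h@8; visible region now rows[0,8) x cols[0,16) = 8x16
Op 2 fold_down: fold axis h@4; visible region now rows[4,8) x cols[0,16) = 4x16
Op 3 cut(2, 9): punch at orig (6,9); cuts so far [(6, 9)]; region rows[4,8) x cols[0,16) = 4x16
Op 4 cut(1, 2): punch at orig (5,2); cuts so far [(5, 2), (6, 9)]; region rows[4,8) x cols[0,16) = 4x16
Unfold 1 (reflect across h@4): 4 holes -> [(1, 9), (2, 2), (5, 2), (6, 9)]
Unfold 2 (reflect across h@8): 8 holes -> [(1, 9), (2, 2), (5, 2), (6, 9), (9, 9), (10, 2), (13, 2), (14, 9)]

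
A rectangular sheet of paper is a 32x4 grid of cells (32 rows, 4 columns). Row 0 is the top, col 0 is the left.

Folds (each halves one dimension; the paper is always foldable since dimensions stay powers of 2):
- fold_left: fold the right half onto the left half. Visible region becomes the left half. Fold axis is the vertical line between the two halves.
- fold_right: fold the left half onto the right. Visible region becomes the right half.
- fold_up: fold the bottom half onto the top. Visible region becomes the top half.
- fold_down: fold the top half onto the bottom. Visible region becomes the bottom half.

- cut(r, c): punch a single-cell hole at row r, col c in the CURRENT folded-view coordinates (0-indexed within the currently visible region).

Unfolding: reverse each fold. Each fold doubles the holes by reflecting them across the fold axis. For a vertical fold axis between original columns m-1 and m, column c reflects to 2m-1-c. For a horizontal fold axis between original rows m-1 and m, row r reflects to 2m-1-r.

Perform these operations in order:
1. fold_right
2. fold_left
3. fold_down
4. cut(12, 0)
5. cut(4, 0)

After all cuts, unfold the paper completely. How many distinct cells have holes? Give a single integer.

Op 1 fold_right: fold axis v@2; visible region now rows[0,32) x cols[2,4) = 32x2
Op 2 fold_left: fold axis v@3; visible region now rows[0,32) x cols[2,3) = 32x1
Op 3 fold_down: fold axis h@16; visible region now rows[16,32) x cols[2,3) = 16x1
Op 4 cut(12, 0): punch at orig (28,2); cuts so far [(28, 2)]; region rows[16,32) x cols[2,3) = 16x1
Op 5 cut(4, 0): punch at orig (20,2); cuts so far [(20, 2), (28, 2)]; region rows[16,32) x cols[2,3) = 16x1
Unfold 1 (reflect across h@16): 4 holes -> [(3, 2), (11, 2), (20, 2), (28, 2)]
Unfold 2 (reflect across v@3): 8 holes -> [(3, 2), (3, 3), (11, 2), (11, 3), (20, 2), (20, 3), (28, 2), (28, 3)]
Unfold 3 (reflect across v@2): 16 holes -> [(3, 0), (3, 1), (3, 2), (3, 3), (11, 0), (11, 1), (11, 2), (11, 3), (20, 0), (20, 1), (20, 2), (20, 3), (28, 0), (28, 1), (28, 2), (28, 3)]

Answer: 16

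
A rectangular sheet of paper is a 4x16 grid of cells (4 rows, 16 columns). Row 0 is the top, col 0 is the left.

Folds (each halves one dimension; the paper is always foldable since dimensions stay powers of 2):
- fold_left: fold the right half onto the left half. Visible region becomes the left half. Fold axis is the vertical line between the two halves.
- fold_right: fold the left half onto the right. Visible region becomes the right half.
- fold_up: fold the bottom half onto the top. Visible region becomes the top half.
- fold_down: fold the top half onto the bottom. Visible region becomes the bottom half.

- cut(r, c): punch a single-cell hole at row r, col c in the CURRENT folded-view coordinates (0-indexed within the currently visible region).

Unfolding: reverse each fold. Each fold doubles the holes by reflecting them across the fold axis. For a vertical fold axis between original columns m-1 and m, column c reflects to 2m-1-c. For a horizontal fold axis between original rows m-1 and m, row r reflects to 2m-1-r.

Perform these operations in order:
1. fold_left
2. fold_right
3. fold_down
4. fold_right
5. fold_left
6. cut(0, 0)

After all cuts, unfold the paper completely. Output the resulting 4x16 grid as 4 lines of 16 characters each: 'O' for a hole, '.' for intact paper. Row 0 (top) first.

Answer: ................
OOOOOOOOOOOOOOOO
OOOOOOOOOOOOOOOO
................

Derivation:
Op 1 fold_left: fold axis v@8; visible region now rows[0,4) x cols[0,8) = 4x8
Op 2 fold_right: fold axis v@4; visible region now rows[0,4) x cols[4,8) = 4x4
Op 3 fold_down: fold axis h@2; visible region now rows[2,4) x cols[4,8) = 2x4
Op 4 fold_right: fold axis v@6; visible region now rows[2,4) x cols[6,8) = 2x2
Op 5 fold_left: fold axis v@7; visible region now rows[2,4) x cols[6,7) = 2x1
Op 6 cut(0, 0): punch at orig (2,6); cuts so far [(2, 6)]; region rows[2,4) x cols[6,7) = 2x1
Unfold 1 (reflect across v@7): 2 holes -> [(2, 6), (2, 7)]
Unfold 2 (reflect across v@6): 4 holes -> [(2, 4), (2, 5), (2, 6), (2, 7)]
Unfold 3 (reflect across h@2): 8 holes -> [(1, 4), (1, 5), (1, 6), (1, 7), (2, 4), (2, 5), (2, 6), (2, 7)]
Unfold 4 (reflect across v@4): 16 holes -> [(1, 0), (1, 1), (1, 2), (1, 3), (1, 4), (1, 5), (1, 6), (1, 7), (2, 0), (2, 1), (2, 2), (2, 3), (2, 4), (2, 5), (2, 6), (2, 7)]
Unfold 5 (reflect across v@8): 32 holes -> [(1, 0), (1, 1), (1, 2), (1, 3), (1, 4), (1, 5), (1, 6), (1, 7), (1, 8), (1, 9), (1, 10), (1, 11), (1, 12), (1, 13), (1, 14), (1, 15), (2, 0), (2, 1), (2, 2), (2, 3), (2, 4), (2, 5), (2, 6), (2, 7), (2, 8), (2, 9), (2, 10), (2, 11), (2, 12), (2, 13), (2, 14), (2, 15)]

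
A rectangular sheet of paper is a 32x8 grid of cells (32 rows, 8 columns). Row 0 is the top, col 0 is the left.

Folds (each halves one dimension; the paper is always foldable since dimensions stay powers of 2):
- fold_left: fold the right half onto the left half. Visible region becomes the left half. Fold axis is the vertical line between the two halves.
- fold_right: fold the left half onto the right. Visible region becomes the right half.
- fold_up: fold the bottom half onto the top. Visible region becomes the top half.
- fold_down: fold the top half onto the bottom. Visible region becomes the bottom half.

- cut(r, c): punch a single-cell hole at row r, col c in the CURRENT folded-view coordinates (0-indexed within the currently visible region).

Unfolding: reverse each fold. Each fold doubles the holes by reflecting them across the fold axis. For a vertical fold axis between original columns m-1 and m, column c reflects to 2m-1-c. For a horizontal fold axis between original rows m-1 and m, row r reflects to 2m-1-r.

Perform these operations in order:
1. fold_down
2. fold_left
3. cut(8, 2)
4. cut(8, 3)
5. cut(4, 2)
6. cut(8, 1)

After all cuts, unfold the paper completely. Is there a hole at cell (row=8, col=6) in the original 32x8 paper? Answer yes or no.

Answer: no

Derivation:
Op 1 fold_down: fold axis h@16; visible region now rows[16,32) x cols[0,8) = 16x8
Op 2 fold_left: fold axis v@4; visible region now rows[16,32) x cols[0,4) = 16x4
Op 3 cut(8, 2): punch at orig (24,2); cuts so far [(24, 2)]; region rows[16,32) x cols[0,4) = 16x4
Op 4 cut(8, 3): punch at orig (24,3); cuts so far [(24, 2), (24, 3)]; region rows[16,32) x cols[0,4) = 16x4
Op 5 cut(4, 2): punch at orig (20,2); cuts so far [(20, 2), (24, 2), (24, 3)]; region rows[16,32) x cols[0,4) = 16x4
Op 6 cut(8, 1): punch at orig (24,1); cuts so far [(20, 2), (24, 1), (24, 2), (24, 3)]; region rows[16,32) x cols[0,4) = 16x4
Unfold 1 (reflect across v@4): 8 holes -> [(20, 2), (20, 5), (24, 1), (24, 2), (24, 3), (24, 4), (24, 5), (24, 6)]
Unfold 2 (reflect across h@16): 16 holes -> [(7, 1), (7, 2), (7, 3), (7, 4), (7, 5), (7, 6), (11, 2), (11, 5), (20, 2), (20, 5), (24, 1), (24, 2), (24, 3), (24, 4), (24, 5), (24, 6)]
Holes: [(7, 1), (7, 2), (7, 3), (7, 4), (7, 5), (7, 6), (11, 2), (11, 5), (20, 2), (20, 5), (24, 1), (24, 2), (24, 3), (24, 4), (24, 5), (24, 6)]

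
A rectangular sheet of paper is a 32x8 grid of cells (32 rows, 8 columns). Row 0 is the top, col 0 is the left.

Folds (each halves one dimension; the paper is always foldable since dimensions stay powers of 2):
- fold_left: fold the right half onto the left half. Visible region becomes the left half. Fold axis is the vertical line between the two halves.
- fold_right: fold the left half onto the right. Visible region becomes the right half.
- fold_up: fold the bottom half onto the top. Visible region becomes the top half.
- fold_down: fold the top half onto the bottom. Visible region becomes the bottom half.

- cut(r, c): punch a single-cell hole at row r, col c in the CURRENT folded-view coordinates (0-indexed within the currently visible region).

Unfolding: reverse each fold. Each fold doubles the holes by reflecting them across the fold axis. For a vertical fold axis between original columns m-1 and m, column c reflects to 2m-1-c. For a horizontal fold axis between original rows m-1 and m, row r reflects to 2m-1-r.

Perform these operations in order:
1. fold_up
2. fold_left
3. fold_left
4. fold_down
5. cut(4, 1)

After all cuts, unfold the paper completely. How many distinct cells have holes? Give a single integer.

Answer: 16

Derivation:
Op 1 fold_up: fold axis h@16; visible region now rows[0,16) x cols[0,8) = 16x8
Op 2 fold_left: fold axis v@4; visible region now rows[0,16) x cols[0,4) = 16x4
Op 3 fold_left: fold axis v@2; visible region now rows[0,16) x cols[0,2) = 16x2
Op 4 fold_down: fold axis h@8; visible region now rows[8,16) x cols[0,2) = 8x2
Op 5 cut(4, 1): punch at orig (12,1); cuts so far [(12, 1)]; region rows[8,16) x cols[0,2) = 8x2
Unfold 1 (reflect across h@8): 2 holes -> [(3, 1), (12, 1)]
Unfold 2 (reflect across v@2): 4 holes -> [(3, 1), (3, 2), (12, 1), (12, 2)]
Unfold 3 (reflect across v@4): 8 holes -> [(3, 1), (3, 2), (3, 5), (3, 6), (12, 1), (12, 2), (12, 5), (12, 6)]
Unfold 4 (reflect across h@16): 16 holes -> [(3, 1), (3, 2), (3, 5), (3, 6), (12, 1), (12, 2), (12, 5), (12, 6), (19, 1), (19, 2), (19, 5), (19, 6), (28, 1), (28, 2), (28, 5), (28, 6)]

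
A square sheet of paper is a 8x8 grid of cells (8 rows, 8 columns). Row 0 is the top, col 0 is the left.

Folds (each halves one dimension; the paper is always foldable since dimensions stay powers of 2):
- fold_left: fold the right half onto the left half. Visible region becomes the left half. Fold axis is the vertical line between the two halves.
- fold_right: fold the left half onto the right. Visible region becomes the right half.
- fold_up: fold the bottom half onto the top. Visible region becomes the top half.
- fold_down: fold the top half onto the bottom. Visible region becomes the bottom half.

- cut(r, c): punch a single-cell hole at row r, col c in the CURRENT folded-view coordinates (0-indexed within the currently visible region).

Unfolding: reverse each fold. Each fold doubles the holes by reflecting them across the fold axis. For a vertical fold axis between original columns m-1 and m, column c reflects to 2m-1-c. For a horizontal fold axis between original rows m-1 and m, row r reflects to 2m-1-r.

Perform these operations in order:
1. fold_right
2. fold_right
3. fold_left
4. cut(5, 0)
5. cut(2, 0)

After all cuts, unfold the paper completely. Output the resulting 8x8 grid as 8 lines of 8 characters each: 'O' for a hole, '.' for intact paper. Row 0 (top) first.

Op 1 fold_right: fold axis v@4; visible region now rows[0,8) x cols[4,8) = 8x4
Op 2 fold_right: fold axis v@6; visible region now rows[0,8) x cols[6,8) = 8x2
Op 3 fold_left: fold axis v@7; visible region now rows[0,8) x cols[6,7) = 8x1
Op 4 cut(5, 0): punch at orig (5,6); cuts so far [(5, 6)]; region rows[0,8) x cols[6,7) = 8x1
Op 5 cut(2, 0): punch at orig (2,6); cuts so far [(2, 6), (5, 6)]; region rows[0,8) x cols[6,7) = 8x1
Unfold 1 (reflect across v@7): 4 holes -> [(2, 6), (2, 7), (5, 6), (5, 7)]
Unfold 2 (reflect across v@6): 8 holes -> [(2, 4), (2, 5), (2, 6), (2, 7), (5, 4), (5, 5), (5, 6), (5, 7)]
Unfold 3 (reflect across v@4): 16 holes -> [(2, 0), (2, 1), (2, 2), (2, 3), (2, 4), (2, 5), (2, 6), (2, 7), (5, 0), (5, 1), (5, 2), (5, 3), (5, 4), (5, 5), (5, 6), (5, 7)]

Answer: ........
........
OOOOOOOO
........
........
OOOOOOOO
........
........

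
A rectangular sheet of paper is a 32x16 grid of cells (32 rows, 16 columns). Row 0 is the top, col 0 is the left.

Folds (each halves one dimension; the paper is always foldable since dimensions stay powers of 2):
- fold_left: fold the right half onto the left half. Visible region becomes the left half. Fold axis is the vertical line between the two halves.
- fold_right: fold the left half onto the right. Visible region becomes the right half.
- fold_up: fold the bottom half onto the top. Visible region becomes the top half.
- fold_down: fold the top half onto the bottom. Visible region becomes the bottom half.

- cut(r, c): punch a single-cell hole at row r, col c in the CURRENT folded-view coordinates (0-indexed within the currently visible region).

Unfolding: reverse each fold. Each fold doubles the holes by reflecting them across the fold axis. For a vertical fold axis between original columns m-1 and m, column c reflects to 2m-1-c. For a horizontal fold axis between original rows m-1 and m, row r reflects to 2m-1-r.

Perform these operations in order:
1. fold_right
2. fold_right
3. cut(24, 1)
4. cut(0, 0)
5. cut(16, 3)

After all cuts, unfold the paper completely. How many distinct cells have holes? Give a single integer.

Answer: 12

Derivation:
Op 1 fold_right: fold axis v@8; visible region now rows[0,32) x cols[8,16) = 32x8
Op 2 fold_right: fold axis v@12; visible region now rows[0,32) x cols[12,16) = 32x4
Op 3 cut(24, 1): punch at orig (24,13); cuts so far [(24, 13)]; region rows[0,32) x cols[12,16) = 32x4
Op 4 cut(0, 0): punch at orig (0,12); cuts so far [(0, 12), (24, 13)]; region rows[0,32) x cols[12,16) = 32x4
Op 5 cut(16, 3): punch at orig (16,15); cuts so far [(0, 12), (16, 15), (24, 13)]; region rows[0,32) x cols[12,16) = 32x4
Unfold 1 (reflect across v@12): 6 holes -> [(0, 11), (0, 12), (16, 8), (16, 15), (24, 10), (24, 13)]
Unfold 2 (reflect across v@8): 12 holes -> [(0, 3), (0, 4), (0, 11), (0, 12), (16, 0), (16, 7), (16, 8), (16, 15), (24, 2), (24, 5), (24, 10), (24, 13)]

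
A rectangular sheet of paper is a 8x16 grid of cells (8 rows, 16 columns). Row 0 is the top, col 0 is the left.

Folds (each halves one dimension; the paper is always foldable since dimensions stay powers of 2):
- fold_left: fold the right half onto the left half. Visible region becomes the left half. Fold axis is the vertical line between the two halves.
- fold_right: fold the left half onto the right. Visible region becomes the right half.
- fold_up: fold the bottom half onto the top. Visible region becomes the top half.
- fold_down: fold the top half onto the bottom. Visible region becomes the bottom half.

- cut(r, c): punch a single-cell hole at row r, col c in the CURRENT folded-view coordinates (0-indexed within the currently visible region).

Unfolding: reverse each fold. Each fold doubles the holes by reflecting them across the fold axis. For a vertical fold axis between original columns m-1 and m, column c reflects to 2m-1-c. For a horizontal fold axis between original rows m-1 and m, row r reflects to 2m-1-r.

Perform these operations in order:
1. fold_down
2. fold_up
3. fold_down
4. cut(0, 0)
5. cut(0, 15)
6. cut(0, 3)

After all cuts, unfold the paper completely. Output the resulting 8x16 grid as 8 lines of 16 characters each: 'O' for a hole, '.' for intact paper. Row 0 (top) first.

Answer: O..O...........O
O..O...........O
O..O...........O
O..O...........O
O..O...........O
O..O...........O
O..O...........O
O..O...........O

Derivation:
Op 1 fold_down: fold axis h@4; visible region now rows[4,8) x cols[0,16) = 4x16
Op 2 fold_up: fold axis h@6; visible region now rows[4,6) x cols[0,16) = 2x16
Op 3 fold_down: fold axis h@5; visible region now rows[5,6) x cols[0,16) = 1x16
Op 4 cut(0, 0): punch at orig (5,0); cuts so far [(5, 0)]; region rows[5,6) x cols[0,16) = 1x16
Op 5 cut(0, 15): punch at orig (5,15); cuts so far [(5, 0), (5, 15)]; region rows[5,6) x cols[0,16) = 1x16
Op 6 cut(0, 3): punch at orig (5,3); cuts so far [(5, 0), (5, 3), (5, 15)]; region rows[5,6) x cols[0,16) = 1x16
Unfold 1 (reflect across h@5): 6 holes -> [(4, 0), (4, 3), (4, 15), (5, 0), (5, 3), (5, 15)]
Unfold 2 (reflect across h@6): 12 holes -> [(4, 0), (4, 3), (4, 15), (5, 0), (5, 3), (5, 15), (6, 0), (6, 3), (6, 15), (7, 0), (7, 3), (7, 15)]
Unfold 3 (reflect across h@4): 24 holes -> [(0, 0), (0, 3), (0, 15), (1, 0), (1, 3), (1, 15), (2, 0), (2, 3), (2, 15), (3, 0), (3, 3), (3, 15), (4, 0), (4, 3), (4, 15), (5, 0), (5, 3), (5, 15), (6, 0), (6, 3), (6, 15), (7, 0), (7, 3), (7, 15)]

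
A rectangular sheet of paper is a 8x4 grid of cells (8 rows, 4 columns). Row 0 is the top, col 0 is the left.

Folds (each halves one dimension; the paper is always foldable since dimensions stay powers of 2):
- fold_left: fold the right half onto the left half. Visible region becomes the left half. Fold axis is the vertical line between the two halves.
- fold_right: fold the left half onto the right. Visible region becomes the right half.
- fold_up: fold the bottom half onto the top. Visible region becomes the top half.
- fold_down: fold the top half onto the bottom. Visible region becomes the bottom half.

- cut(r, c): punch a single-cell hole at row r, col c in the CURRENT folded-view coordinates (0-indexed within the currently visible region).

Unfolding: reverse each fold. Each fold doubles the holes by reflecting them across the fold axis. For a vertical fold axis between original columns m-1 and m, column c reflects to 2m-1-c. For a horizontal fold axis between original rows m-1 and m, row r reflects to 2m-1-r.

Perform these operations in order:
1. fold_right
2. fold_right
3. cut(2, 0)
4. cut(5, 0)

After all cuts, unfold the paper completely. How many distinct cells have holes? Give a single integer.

Op 1 fold_right: fold axis v@2; visible region now rows[0,8) x cols[2,4) = 8x2
Op 2 fold_right: fold axis v@3; visible region now rows[0,8) x cols[3,4) = 8x1
Op 3 cut(2, 0): punch at orig (2,3); cuts so far [(2, 3)]; region rows[0,8) x cols[3,4) = 8x1
Op 4 cut(5, 0): punch at orig (5,3); cuts so far [(2, 3), (5, 3)]; region rows[0,8) x cols[3,4) = 8x1
Unfold 1 (reflect across v@3): 4 holes -> [(2, 2), (2, 3), (5, 2), (5, 3)]
Unfold 2 (reflect across v@2): 8 holes -> [(2, 0), (2, 1), (2, 2), (2, 3), (5, 0), (5, 1), (5, 2), (5, 3)]

Answer: 8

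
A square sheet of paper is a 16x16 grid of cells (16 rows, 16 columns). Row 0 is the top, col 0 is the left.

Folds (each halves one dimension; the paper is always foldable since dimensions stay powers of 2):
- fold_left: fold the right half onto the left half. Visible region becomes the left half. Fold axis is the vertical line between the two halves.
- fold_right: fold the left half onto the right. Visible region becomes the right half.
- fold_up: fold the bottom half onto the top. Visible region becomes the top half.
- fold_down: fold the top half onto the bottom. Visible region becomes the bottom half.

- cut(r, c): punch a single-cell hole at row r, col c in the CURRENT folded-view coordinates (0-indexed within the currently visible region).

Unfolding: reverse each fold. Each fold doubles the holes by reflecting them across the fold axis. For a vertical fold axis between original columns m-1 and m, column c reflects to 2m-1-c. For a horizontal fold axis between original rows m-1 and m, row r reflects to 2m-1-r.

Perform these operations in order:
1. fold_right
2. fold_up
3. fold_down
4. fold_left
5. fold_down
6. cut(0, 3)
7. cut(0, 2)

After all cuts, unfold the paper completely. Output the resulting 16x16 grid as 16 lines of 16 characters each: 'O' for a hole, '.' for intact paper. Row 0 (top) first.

Op 1 fold_right: fold axis v@8; visible region now rows[0,16) x cols[8,16) = 16x8
Op 2 fold_up: fold axis h@8; visible region now rows[0,8) x cols[8,16) = 8x8
Op 3 fold_down: fold axis h@4; visible region now rows[4,8) x cols[8,16) = 4x8
Op 4 fold_left: fold axis v@12; visible region now rows[4,8) x cols[8,12) = 4x4
Op 5 fold_down: fold axis h@6; visible region now rows[6,8) x cols[8,12) = 2x4
Op 6 cut(0, 3): punch at orig (6,11); cuts so far [(6, 11)]; region rows[6,8) x cols[8,12) = 2x4
Op 7 cut(0, 2): punch at orig (6,10); cuts so far [(6, 10), (6, 11)]; region rows[6,8) x cols[8,12) = 2x4
Unfold 1 (reflect across h@6): 4 holes -> [(5, 10), (5, 11), (6, 10), (6, 11)]
Unfold 2 (reflect across v@12): 8 holes -> [(5, 10), (5, 11), (5, 12), (5, 13), (6, 10), (6, 11), (6, 12), (6, 13)]
Unfold 3 (reflect across h@4): 16 holes -> [(1, 10), (1, 11), (1, 12), (1, 13), (2, 10), (2, 11), (2, 12), (2, 13), (5, 10), (5, 11), (5, 12), (5, 13), (6, 10), (6, 11), (6, 12), (6, 13)]
Unfold 4 (reflect across h@8): 32 holes -> [(1, 10), (1, 11), (1, 12), (1, 13), (2, 10), (2, 11), (2, 12), (2, 13), (5, 10), (5, 11), (5, 12), (5, 13), (6, 10), (6, 11), (6, 12), (6, 13), (9, 10), (9, 11), (9, 12), (9, 13), (10, 10), (10, 11), (10, 12), (10, 13), (13, 10), (13, 11), (13, 12), (13, 13), (14, 10), (14, 11), (14, 12), (14, 13)]
Unfold 5 (reflect across v@8): 64 holes -> [(1, 2), (1, 3), (1, 4), (1, 5), (1, 10), (1, 11), (1, 12), (1, 13), (2, 2), (2, 3), (2, 4), (2, 5), (2, 10), (2, 11), (2, 12), (2, 13), (5, 2), (5, 3), (5, 4), (5, 5), (5, 10), (5, 11), (5, 12), (5, 13), (6, 2), (6, 3), (6, 4), (6, 5), (6, 10), (6, 11), (6, 12), (6, 13), (9, 2), (9, 3), (9, 4), (9, 5), (9, 10), (9, 11), (9, 12), (9, 13), (10, 2), (10, 3), (10, 4), (10, 5), (10, 10), (10, 11), (10, 12), (10, 13), (13, 2), (13, 3), (13, 4), (13, 5), (13, 10), (13, 11), (13, 12), (13, 13), (14, 2), (14, 3), (14, 4), (14, 5), (14, 10), (14, 11), (14, 12), (14, 13)]

Answer: ................
..OOOO....OOOO..
..OOOO....OOOO..
................
................
..OOOO....OOOO..
..OOOO....OOOO..
................
................
..OOOO....OOOO..
..OOOO....OOOO..
................
................
..OOOO....OOOO..
..OOOO....OOOO..
................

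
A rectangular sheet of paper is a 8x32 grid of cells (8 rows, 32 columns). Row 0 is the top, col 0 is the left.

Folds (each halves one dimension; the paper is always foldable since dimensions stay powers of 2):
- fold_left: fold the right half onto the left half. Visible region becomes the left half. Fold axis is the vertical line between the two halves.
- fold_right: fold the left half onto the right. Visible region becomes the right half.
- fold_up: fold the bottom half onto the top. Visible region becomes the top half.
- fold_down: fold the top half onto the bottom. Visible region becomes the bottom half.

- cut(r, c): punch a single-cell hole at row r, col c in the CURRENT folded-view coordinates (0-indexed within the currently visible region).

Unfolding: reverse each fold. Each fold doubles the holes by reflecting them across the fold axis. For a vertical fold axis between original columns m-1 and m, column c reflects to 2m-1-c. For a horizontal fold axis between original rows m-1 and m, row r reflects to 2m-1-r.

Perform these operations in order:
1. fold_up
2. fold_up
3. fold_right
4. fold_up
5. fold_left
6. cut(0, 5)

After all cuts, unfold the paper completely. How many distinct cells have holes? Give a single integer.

Answer: 32

Derivation:
Op 1 fold_up: fold axis h@4; visible region now rows[0,4) x cols[0,32) = 4x32
Op 2 fold_up: fold axis h@2; visible region now rows[0,2) x cols[0,32) = 2x32
Op 3 fold_right: fold axis v@16; visible region now rows[0,2) x cols[16,32) = 2x16
Op 4 fold_up: fold axis h@1; visible region now rows[0,1) x cols[16,32) = 1x16
Op 5 fold_left: fold axis v@24; visible region now rows[0,1) x cols[16,24) = 1x8
Op 6 cut(0, 5): punch at orig (0,21); cuts so far [(0, 21)]; region rows[0,1) x cols[16,24) = 1x8
Unfold 1 (reflect across v@24): 2 holes -> [(0, 21), (0, 26)]
Unfold 2 (reflect across h@1): 4 holes -> [(0, 21), (0, 26), (1, 21), (1, 26)]
Unfold 3 (reflect across v@16): 8 holes -> [(0, 5), (0, 10), (0, 21), (0, 26), (1, 5), (1, 10), (1, 21), (1, 26)]
Unfold 4 (reflect across h@2): 16 holes -> [(0, 5), (0, 10), (0, 21), (0, 26), (1, 5), (1, 10), (1, 21), (1, 26), (2, 5), (2, 10), (2, 21), (2, 26), (3, 5), (3, 10), (3, 21), (3, 26)]
Unfold 5 (reflect across h@4): 32 holes -> [(0, 5), (0, 10), (0, 21), (0, 26), (1, 5), (1, 10), (1, 21), (1, 26), (2, 5), (2, 10), (2, 21), (2, 26), (3, 5), (3, 10), (3, 21), (3, 26), (4, 5), (4, 10), (4, 21), (4, 26), (5, 5), (5, 10), (5, 21), (5, 26), (6, 5), (6, 10), (6, 21), (6, 26), (7, 5), (7, 10), (7, 21), (7, 26)]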